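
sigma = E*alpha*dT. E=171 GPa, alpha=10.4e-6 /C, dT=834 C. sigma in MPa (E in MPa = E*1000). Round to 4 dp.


sigma = 171*1000 * 10.4e-6 * 834 = 1483.1856 MPa


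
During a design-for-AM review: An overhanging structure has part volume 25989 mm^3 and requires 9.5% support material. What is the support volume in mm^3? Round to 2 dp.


V_support = 25989 * 0.095 = 2468.96 mm^3


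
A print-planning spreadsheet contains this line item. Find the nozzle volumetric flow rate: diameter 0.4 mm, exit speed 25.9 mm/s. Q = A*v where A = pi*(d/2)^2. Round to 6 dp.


A = pi*(0.4/2)^2 = 0.12566371 mm^2
Q = 0.12566371 * 25.9 = 3.25469 mm^3/s


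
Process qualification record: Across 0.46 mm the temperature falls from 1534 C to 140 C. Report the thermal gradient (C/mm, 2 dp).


G = (1534-140)/0.46 = 3030.43 C/mm


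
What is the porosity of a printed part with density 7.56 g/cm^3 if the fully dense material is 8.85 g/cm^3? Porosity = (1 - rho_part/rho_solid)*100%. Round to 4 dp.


Porosity = (1-7.56/8.85)*100 = 14.5763 %


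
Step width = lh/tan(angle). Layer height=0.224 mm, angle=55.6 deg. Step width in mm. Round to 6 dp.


step = 0.224 / tan(55.6) = 0.153376 mm


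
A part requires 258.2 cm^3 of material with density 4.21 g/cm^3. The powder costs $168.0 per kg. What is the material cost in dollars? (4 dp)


Mass = 258.2*4.21/1000 = 1.087022 kg
Cost = 1.087022 * 168.0 = 182.6197 $


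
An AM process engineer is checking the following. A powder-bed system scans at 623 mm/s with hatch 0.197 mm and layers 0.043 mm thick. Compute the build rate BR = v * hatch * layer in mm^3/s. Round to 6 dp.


Rate = 623 * 0.197 * 0.043 = 5.277433 mm^3/s


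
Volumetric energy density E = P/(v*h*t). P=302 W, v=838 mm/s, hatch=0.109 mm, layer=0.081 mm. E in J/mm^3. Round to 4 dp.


E = 302 / (838*0.109*0.081) = 40.818 J/mm^3


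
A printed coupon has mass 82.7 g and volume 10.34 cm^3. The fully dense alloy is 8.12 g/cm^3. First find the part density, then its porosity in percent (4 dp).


rho_part = 82.7 / 10.34 = 7.99806576 g/cm^3
Porosity = (1 - 7.99806576/8.12)*100 = 1.5017 %


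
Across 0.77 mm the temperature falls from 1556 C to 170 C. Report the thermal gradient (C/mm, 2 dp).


G = (1556-170)/0.77 = 1800.0 C/mm


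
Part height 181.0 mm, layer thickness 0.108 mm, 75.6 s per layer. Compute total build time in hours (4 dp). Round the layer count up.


Layers = ceil(181.0/0.108) = 1676
t = 1676 * 75.6 / 3600 = 35.196 hrs


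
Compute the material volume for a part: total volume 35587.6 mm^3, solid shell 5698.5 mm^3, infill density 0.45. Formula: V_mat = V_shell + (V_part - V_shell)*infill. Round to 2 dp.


V_infill = (35587.6 - 5698.5) * 0.45 = 13450.1
V_total = 5698.5 + 13450.1 = 19148.6 mm^3


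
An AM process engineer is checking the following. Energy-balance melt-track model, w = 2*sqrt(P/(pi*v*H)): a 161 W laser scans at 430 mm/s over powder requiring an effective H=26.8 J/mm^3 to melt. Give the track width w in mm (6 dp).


w = 2*sqrt(161/(pi*430*26.8)) = 0.133373 mm


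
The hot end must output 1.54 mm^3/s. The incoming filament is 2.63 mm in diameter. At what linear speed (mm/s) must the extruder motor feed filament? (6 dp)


A = pi*(2.63/2)^2 = 5.432521
v = 1.54 / 5.432521 = 0.283478 mm/s


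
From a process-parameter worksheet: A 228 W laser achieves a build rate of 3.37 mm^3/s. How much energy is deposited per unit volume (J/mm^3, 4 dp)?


SE = 228 / 3.37 = 67.6558 J/mm^3


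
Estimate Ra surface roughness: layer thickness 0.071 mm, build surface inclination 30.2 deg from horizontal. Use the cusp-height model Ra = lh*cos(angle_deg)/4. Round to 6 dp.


Ra = 0.071 * cos(30.2) / 4 = 0.015341 mm


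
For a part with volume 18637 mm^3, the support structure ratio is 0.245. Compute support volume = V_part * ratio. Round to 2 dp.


V_support = 18637 * 0.245 = 4566.07 mm^3


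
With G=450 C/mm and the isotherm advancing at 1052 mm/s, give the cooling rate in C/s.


CR = 450 * 1052 = 473400 C/s


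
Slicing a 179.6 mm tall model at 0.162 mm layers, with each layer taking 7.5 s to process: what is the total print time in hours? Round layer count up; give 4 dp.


Layers = ceil(179.6/0.162) = 1109
t = 1109 * 7.5 / 3600 = 2.3104 hrs


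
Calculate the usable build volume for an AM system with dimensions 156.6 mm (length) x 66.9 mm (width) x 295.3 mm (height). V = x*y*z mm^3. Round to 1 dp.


V = 156.6 * 66.9 * 295.3 = 3093722.3 mm^3


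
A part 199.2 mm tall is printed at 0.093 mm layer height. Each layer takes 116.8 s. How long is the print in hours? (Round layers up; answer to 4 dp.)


Layers = ceil(199.2/0.093) = 2142
t = 2142 * 116.8 / 3600 = 69.496 hrs


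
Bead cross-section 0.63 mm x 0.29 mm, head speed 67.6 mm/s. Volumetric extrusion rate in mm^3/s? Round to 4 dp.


Rate = 0.63 * 0.29 * 67.6 = 12.3505 mm^3/s


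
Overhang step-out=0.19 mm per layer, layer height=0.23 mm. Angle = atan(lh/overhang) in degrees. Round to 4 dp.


angle = atan(0.23/0.19) = 50.4403 degrees


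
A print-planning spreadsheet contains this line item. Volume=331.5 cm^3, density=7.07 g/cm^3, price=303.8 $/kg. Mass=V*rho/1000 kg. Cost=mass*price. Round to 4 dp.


Mass = 331.5*7.07/1000 = 2.343705 kg
Cost = 2.343705 * 303.8 = 712.0176 $


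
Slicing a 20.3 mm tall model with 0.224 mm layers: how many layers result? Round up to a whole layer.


Layers = ceil(20.3/0.224) = 91


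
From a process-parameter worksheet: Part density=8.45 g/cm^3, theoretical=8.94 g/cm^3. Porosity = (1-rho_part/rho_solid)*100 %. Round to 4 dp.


Porosity = (1-8.45/8.94)*100 = 5.481 %


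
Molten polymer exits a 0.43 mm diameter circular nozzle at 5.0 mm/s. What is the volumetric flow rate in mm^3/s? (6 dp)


A = pi*(0.43/2)^2 = 0.14522012 mm^2
Q = 0.14522012 * 5.0 = 0.726101 mm^3/s


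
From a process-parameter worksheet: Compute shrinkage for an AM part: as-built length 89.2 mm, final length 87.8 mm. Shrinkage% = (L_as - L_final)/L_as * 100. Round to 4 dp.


Shrinkage = ((89.2-87.8)/89.2)*100 = 1.5695 %


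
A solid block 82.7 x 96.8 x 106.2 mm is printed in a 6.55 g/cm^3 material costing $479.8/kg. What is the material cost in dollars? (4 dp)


V = 82.7 * 96.8 * 106.2 = 850169.232 mm^3 = 850.169232 cm^3
Mass = 850.169232 * 6.55 / 1000 = 5.56860847 kg
Cost = 5.56860847 * 479.8 = 2671.8183 $


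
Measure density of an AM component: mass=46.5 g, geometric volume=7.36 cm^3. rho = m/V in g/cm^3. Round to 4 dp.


rho = 46.5 / 7.36 = 6.3179 g/cm^3


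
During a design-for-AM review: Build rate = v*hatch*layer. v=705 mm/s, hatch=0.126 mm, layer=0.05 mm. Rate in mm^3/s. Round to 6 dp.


Rate = 705 * 0.126 * 0.05 = 4.4415 mm^3/s


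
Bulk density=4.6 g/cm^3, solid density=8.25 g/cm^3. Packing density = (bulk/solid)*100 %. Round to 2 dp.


Packing = (4.6/8.25)*100 = 55.76 %


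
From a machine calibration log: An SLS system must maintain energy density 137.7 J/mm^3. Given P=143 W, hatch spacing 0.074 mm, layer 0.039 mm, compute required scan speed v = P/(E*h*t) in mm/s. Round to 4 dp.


v = 143 / (137.7*0.074*0.039) = 359.837 mm/s


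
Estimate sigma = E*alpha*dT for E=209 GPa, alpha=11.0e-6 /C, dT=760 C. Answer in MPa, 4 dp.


sigma = 209*1000 * 11.0e-6 * 760 = 1747.24 MPa


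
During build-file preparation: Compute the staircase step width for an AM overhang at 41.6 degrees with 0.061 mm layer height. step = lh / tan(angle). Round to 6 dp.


step = 0.061 / tan(41.6) = 0.068706 mm


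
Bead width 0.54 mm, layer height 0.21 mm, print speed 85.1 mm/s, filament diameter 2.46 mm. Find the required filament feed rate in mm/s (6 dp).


Q = 0.54 * 0.21 * 85.1 = 9.65034 mm^3/s
A_fil = pi*(2.46/2)^2 = 4.75291553 mm^2
v_feed = 9.65034 / 4.75291553 = 2.030404 mm/s


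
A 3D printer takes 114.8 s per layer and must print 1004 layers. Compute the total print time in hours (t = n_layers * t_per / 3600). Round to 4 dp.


t = 1004 * 114.8 / 3600 = 32.0164 hrs


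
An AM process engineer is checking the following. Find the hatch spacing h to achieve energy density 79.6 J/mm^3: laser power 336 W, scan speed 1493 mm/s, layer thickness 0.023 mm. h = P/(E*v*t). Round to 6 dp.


h = 336 / (79.6*1493*0.023) = 0.122925 mm


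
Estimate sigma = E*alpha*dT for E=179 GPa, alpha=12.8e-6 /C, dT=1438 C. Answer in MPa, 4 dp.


sigma = 179*1000 * 12.8e-6 * 1438 = 3294.7456 MPa


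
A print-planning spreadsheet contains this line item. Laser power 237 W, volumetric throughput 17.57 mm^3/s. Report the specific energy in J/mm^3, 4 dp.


SE = 237 / 17.57 = 13.4889 J/mm^3


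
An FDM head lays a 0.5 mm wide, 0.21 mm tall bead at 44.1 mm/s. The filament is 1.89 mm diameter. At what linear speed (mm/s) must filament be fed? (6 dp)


Q = 0.5 * 0.21 * 44.1 = 4.6305 mm^3/s
A_fil = pi*(1.89/2)^2 = 2.80552078 mm^2
v_feed = 4.6305 / 2.80552078 = 1.650496 mm/s


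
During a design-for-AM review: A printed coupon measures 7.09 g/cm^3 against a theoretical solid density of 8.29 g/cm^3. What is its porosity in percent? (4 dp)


Porosity = (1-7.09/8.29)*100 = 14.4753 %


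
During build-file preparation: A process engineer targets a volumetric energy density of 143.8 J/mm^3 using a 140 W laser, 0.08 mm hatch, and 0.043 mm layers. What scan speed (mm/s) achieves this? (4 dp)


v = 140 / (143.8*0.08*0.043) = 283.0158 mm/s


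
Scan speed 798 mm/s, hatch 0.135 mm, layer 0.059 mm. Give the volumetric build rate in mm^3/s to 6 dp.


Rate = 798 * 0.135 * 0.059 = 6.35607 mm^3/s


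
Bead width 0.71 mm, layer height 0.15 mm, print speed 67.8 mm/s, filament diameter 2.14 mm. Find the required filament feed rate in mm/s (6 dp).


Q = 0.71 * 0.15 * 67.8 = 7.2207 mm^3/s
A_fil = pi*(2.14/2)^2 = 3.59680943 mm^2
v_feed = 7.2207 / 3.59680943 = 2.007529 mm/s


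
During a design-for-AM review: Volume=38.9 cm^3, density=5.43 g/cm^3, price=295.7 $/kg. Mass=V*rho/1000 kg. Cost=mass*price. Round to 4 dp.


Mass = 38.9*5.43/1000 = 0.211227 kg
Cost = 0.211227 * 295.7 = 62.4598 $


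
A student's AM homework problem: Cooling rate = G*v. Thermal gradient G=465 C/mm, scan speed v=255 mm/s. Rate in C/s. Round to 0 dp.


CR = 465 * 255 = 118575 C/s


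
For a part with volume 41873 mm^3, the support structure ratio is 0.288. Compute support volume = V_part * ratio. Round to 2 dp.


V_support = 41873 * 0.288 = 12059.42 mm^3


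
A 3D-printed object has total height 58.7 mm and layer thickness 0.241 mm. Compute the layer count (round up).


Layers = ceil(58.7/0.241) = 244


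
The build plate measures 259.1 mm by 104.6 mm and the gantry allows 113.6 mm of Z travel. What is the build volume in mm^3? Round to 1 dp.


V = 259.1 * 104.6 * 113.6 = 3078771.3 mm^3


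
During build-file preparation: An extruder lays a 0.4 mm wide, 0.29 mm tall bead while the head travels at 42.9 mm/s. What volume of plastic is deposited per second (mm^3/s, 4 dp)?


Rate = 0.4 * 0.29 * 42.9 = 4.9764 mm^3/s


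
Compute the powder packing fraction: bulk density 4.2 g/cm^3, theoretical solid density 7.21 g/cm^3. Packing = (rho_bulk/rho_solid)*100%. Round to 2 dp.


Packing = (4.2/7.21)*100 = 58.25 %


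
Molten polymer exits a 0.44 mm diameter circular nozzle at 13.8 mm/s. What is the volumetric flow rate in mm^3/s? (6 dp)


A = pi*(0.44/2)^2 = 0.15205308 mm^2
Q = 0.15205308 * 13.8 = 2.098333 mm^3/s


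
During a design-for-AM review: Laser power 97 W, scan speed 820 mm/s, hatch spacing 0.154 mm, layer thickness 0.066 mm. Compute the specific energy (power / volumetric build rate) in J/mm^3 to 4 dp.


Build rate = 820 * 0.154 * 0.066 = 8.33448 mm^3/s
SE = 97 / 8.33448 = 11.6384 J/mm^3


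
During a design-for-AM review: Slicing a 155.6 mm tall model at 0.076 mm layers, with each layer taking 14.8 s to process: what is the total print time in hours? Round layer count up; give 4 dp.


Layers = ceil(155.6/0.076) = 2048
t = 2048 * 14.8 / 3600 = 8.4196 hrs


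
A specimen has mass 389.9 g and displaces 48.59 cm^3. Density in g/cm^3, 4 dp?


rho = 389.9 / 48.59 = 8.0243 g/cm^3


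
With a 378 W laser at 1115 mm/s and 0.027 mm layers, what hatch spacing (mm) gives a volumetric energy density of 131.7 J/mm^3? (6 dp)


h = 378 / (131.7*1115*0.027) = 0.095338 mm


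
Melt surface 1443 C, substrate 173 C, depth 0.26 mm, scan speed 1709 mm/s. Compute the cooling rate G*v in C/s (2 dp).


G = (1443-173)/0.26 = 4884.61538462 C/mm
CR = 4884.61538462 * 1709 = 8347807.69 C/s


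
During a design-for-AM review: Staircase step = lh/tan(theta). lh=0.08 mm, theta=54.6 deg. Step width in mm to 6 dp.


step = 0.08 / tan(54.6) = 0.056853 mm


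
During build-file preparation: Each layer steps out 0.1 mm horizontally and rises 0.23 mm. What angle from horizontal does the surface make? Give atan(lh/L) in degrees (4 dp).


angle = atan(0.23/0.1) = 66.5014 degrees


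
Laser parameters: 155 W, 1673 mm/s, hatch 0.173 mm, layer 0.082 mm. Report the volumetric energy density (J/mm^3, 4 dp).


E = 155 / (1673*0.173*0.082) = 6.5309 J/mm^3


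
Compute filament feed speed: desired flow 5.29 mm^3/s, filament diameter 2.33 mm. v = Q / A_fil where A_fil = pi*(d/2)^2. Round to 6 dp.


A = pi*(2.33/2)^2 = 4.263848
v = 5.29 / 4.263848 = 1.240663 mm/s


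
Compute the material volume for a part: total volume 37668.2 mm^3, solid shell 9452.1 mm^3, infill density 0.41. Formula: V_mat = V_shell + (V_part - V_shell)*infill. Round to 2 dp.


V_infill = (37668.2 - 9452.1) * 0.41 = 11568.6
V_total = 9452.1 + 11568.6 = 21020.7 mm^3


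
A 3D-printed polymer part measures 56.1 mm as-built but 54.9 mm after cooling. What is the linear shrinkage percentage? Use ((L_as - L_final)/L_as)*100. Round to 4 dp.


Shrinkage = ((56.1-54.9)/56.1)*100 = 2.139 %


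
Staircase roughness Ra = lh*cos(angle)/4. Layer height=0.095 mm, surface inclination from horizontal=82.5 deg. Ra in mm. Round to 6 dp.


Ra = 0.095 * cos(82.5) / 4 = 0.0031 mm


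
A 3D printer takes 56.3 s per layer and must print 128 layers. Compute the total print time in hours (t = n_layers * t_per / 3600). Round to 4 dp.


t = 128 * 56.3 / 3600 = 2.0018 hrs


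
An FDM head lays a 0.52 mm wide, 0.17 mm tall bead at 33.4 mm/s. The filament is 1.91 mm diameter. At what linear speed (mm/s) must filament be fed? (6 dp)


Q = 0.52 * 0.17 * 33.4 = 2.95256 mm^3/s
A_fil = pi*(1.91/2)^2 = 2.86521104 mm^2
v_feed = 2.95256 / 2.86521104 = 1.030486 mm/s


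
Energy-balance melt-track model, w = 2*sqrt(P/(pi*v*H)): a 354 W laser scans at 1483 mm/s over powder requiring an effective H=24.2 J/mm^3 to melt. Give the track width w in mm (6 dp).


w = 2*sqrt(354/(pi*1483*24.2)) = 0.112067 mm


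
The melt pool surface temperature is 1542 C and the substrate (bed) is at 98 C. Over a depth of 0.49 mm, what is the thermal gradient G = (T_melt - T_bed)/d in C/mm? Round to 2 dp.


G = (1542-98)/0.49 = 2946.94 C/mm


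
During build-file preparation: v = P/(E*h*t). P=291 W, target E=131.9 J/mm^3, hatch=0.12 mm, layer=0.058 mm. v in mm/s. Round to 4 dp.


v = 291 / (131.9*0.12*0.058) = 316.9852 mm/s


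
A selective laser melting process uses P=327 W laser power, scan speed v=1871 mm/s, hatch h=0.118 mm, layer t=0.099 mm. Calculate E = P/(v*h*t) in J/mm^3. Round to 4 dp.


E = 327 / (1871*0.118*0.099) = 14.9609 J/mm^3


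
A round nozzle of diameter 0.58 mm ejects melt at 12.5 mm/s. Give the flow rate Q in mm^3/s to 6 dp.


A = pi*(0.58/2)^2 = 0.26420794 mm^2
Q = 0.26420794 * 12.5 = 3.302599 mm^3/s


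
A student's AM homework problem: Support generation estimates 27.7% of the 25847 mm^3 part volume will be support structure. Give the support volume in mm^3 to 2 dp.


V_support = 25847 * 0.277 = 7159.62 mm^3


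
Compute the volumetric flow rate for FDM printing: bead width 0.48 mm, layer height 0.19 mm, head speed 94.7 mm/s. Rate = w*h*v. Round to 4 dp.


Rate = 0.48 * 0.19 * 94.7 = 8.6366 mm^3/s


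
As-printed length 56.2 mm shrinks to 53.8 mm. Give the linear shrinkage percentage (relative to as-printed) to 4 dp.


Shrinkage = ((56.2-53.8)/56.2)*100 = 4.2705 %


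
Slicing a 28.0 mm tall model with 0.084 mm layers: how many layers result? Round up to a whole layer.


Layers = ceil(28.0/0.084) = 334


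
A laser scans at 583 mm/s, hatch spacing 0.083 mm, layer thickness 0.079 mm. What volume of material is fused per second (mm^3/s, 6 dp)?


Rate = 583 * 0.083 * 0.079 = 3.822731 mm^3/s


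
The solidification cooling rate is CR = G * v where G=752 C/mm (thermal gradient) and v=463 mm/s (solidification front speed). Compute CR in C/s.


CR = 752 * 463 = 348176 C/s


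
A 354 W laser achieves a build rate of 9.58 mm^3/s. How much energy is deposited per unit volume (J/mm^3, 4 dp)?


SE = 354 / 9.58 = 36.952 J/mm^3


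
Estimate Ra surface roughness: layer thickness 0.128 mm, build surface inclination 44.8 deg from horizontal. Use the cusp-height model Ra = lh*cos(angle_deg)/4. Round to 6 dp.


Ra = 0.128 * cos(44.8) / 4 = 0.022706 mm


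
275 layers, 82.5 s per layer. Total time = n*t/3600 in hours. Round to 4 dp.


t = 275 * 82.5 / 3600 = 6.3021 hrs


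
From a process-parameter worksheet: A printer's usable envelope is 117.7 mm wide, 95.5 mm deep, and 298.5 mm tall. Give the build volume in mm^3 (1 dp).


V = 117.7 * 95.5 * 298.5 = 3355244.5 mm^3


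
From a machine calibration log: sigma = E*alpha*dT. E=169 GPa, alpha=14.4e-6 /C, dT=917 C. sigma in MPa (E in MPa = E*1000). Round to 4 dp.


sigma = 169*1000 * 14.4e-6 * 917 = 2231.6112 MPa


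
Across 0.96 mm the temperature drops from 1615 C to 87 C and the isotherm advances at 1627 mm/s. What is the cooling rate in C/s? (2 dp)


G = (1615-87)/0.96 = 1591.66666667 C/mm
CR = 1591.66666667 * 1627 = 2589641.67 C/s


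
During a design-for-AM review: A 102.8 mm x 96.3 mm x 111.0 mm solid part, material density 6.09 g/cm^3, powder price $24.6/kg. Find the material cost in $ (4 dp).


V = 102.8 * 96.3 * 111.0 = 1098860.04 mm^3 = 1098.86004 cm^3
Mass = 1098.86004 * 6.09 / 1000 = 6.69205764 kg
Cost = 6.69205764 * 24.6 = 164.6246 $


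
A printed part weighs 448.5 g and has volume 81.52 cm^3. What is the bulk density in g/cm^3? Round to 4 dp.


rho = 448.5 / 81.52 = 5.5017 g/cm^3


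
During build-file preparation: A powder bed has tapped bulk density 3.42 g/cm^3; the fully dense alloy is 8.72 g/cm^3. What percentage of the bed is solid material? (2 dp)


Packing = (3.42/8.72)*100 = 39.22 %


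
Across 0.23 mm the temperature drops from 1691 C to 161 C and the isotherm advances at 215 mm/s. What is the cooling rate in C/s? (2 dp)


G = (1691-161)/0.23 = 6652.17391304 C/mm
CR = 6652.17391304 * 215 = 1430217.39 C/s


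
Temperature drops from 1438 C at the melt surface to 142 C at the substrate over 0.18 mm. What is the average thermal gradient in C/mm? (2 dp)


G = (1438-142)/0.18 = 7200.0 C/mm


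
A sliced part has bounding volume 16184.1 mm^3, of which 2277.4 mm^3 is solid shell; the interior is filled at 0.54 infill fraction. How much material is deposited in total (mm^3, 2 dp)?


V_infill = (16184.1 - 2277.4) * 0.54 = 7509.62
V_total = 2277.4 + 7509.62 = 9787.02 mm^3


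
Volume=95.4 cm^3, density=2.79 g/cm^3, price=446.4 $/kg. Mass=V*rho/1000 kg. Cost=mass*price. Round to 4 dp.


Mass = 95.4*2.79/1000 = 0.266166 kg
Cost = 0.266166 * 446.4 = 118.8165 $


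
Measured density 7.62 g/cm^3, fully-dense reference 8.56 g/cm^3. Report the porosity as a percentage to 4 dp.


Porosity = (1-7.62/8.56)*100 = 10.9813 %


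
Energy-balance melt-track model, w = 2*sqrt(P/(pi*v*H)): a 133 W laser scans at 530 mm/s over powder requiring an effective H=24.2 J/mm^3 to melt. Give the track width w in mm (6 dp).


w = 2*sqrt(133/(pi*530*24.2)) = 0.114904 mm


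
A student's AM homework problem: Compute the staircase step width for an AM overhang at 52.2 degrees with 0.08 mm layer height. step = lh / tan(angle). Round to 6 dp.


step = 0.08 / tan(52.2) = 0.062054 mm


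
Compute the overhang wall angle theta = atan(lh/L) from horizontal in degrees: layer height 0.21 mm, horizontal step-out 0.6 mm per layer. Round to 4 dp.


angle = atan(0.21/0.6) = 19.29 degrees


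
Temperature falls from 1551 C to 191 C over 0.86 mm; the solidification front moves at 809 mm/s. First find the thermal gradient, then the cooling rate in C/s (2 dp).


G = (1551-191)/0.86 = 1581.39534884 C/mm
CR = 1581.39534884 * 809 = 1279348.84 C/s


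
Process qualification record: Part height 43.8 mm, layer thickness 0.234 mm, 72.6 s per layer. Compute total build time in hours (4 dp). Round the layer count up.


Layers = ceil(43.8/0.234) = 188
t = 188 * 72.6 / 3600 = 3.7913 hrs


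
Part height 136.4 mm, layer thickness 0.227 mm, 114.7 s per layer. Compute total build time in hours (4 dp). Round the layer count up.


Layers = ceil(136.4/0.227) = 601
t = 601 * 114.7 / 3600 = 19.1485 hrs


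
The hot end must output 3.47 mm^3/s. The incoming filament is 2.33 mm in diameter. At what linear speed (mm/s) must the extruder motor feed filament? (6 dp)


A = pi*(2.33/2)^2 = 4.263848
v = 3.47 / 4.263848 = 0.813819 mm/s


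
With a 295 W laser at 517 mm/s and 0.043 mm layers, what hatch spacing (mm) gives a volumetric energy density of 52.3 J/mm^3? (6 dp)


h = 295 / (52.3*517*0.043) = 0.253724 mm


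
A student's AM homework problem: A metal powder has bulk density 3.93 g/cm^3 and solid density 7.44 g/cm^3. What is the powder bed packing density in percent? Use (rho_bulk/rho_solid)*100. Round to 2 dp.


Packing = (3.93/7.44)*100 = 52.82 %


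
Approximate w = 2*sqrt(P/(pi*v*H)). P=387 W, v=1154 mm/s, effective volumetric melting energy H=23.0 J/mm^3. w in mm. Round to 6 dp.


w = 2*sqrt(387/(pi*1154*23.0)) = 0.136252 mm


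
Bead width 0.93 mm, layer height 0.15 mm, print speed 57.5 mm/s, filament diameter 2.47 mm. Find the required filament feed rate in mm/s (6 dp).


Q = 0.93 * 0.15 * 57.5 = 8.02125 mm^3/s
A_fil = pi*(2.47/2)^2 = 4.79163566 mm^2
v_feed = 8.02125 / 4.79163566 = 1.674011 mm/s


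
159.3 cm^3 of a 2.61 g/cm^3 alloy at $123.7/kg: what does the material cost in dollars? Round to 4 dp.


Mass = 159.3*2.61/1000 = 0.415773 kg
Cost = 0.415773 * 123.7 = 51.4311 $


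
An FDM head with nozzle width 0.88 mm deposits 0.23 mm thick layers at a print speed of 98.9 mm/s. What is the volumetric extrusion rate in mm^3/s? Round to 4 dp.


Rate = 0.88 * 0.23 * 98.9 = 20.0174 mm^3/s


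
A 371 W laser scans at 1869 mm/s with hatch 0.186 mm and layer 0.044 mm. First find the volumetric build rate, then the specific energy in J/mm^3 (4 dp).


Build rate = 1869 * 0.186 * 0.044 = 15.295896 mm^3/s
SE = 371 / 15.295896 = 24.2549 J/mm^3


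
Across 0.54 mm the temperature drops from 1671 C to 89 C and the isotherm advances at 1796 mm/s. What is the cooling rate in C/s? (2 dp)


G = (1671-89)/0.54 = 2929.62962963 C/mm
CR = 2929.62962963 * 1796 = 5261614.81 C/s


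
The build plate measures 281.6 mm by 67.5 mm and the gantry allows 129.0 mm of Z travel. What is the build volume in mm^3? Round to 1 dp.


V = 281.6 * 67.5 * 129.0 = 2452032.0 mm^3


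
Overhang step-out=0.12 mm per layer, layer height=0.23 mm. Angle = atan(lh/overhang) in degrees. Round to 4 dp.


angle = atan(0.23/0.12) = 62.4472 degrees


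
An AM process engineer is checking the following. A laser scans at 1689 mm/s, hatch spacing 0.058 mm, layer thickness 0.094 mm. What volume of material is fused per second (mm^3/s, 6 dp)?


Rate = 1689 * 0.058 * 0.094 = 9.208428 mm^3/s


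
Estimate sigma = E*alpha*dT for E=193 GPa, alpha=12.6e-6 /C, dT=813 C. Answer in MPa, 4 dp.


sigma = 193*1000 * 12.6e-6 * 813 = 1977.0534 MPa


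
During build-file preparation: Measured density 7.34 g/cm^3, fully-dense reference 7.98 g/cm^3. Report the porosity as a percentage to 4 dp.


Porosity = (1-7.34/7.98)*100 = 8.0201 %


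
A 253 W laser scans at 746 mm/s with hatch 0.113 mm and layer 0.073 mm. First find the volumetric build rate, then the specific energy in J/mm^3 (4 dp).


Build rate = 746 * 0.113 * 0.073 = 6.153754 mm^3/s
SE = 253 / 6.153754 = 41.1131 J/mm^3


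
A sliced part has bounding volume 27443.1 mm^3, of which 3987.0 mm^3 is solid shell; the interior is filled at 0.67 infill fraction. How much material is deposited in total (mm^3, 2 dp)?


V_infill = (27443.1 - 3987.0) * 0.67 = 15715.59
V_total = 3987.0 + 15715.59 = 19702.59 mm^3


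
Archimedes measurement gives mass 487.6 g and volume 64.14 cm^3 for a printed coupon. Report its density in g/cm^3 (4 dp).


rho = 487.6 / 64.14 = 7.6021 g/cm^3


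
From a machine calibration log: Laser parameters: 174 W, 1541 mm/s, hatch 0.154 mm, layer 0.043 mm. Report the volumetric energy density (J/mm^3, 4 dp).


E = 174 / (1541*0.154*0.043) = 17.0513 J/mm^3


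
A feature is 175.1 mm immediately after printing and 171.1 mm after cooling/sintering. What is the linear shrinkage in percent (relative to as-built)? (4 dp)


Shrinkage = ((175.1-171.1)/175.1)*100 = 2.2844 %


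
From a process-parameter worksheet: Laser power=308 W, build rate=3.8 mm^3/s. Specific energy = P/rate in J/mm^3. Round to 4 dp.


SE = 308 / 3.8 = 81.0526 J/mm^3


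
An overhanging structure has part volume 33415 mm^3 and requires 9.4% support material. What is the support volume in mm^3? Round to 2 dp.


V_support = 33415 * 0.094 = 3141.01 mm^3


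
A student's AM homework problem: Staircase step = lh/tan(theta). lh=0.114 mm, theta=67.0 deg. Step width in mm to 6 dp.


step = 0.114 / tan(67.0) = 0.04839 mm


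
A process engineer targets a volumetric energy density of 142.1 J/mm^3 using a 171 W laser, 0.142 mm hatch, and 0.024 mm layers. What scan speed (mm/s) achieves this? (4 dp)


v = 171 / (142.1*0.142*0.024) = 353.1038 mm/s


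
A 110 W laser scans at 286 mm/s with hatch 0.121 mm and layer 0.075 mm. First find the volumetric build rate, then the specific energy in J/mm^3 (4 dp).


Build rate = 286 * 0.121 * 0.075 = 2.59545 mm^3/s
SE = 110 / 2.59545 = 42.3819 J/mm^3


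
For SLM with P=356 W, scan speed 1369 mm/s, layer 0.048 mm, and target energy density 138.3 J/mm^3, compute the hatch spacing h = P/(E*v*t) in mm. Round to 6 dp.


h = 356 / (138.3*1369*0.048) = 0.039173 mm


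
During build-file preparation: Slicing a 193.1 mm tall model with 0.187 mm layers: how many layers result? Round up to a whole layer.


Layers = ceil(193.1/0.187) = 1033


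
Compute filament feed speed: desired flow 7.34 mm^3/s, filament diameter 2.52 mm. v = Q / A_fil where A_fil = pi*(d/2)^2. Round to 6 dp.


A = pi*(2.52/2)^2 = 4.987592
v = 7.34 / 4.987592 = 1.471652 mm/s


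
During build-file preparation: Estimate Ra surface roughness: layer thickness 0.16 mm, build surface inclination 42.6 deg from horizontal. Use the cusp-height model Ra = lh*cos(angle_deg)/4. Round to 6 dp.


Ra = 0.16 * cos(42.6) / 4 = 0.029444 mm


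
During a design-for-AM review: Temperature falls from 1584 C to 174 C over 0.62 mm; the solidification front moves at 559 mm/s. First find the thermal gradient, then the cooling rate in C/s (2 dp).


G = (1584-174)/0.62 = 2274.19354839 C/mm
CR = 2274.19354839 * 559 = 1271274.19 C/s


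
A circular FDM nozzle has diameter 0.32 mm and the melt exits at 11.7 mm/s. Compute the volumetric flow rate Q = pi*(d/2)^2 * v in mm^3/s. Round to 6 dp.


A = pi*(0.32/2)^2 = 0.08042477 mm^2
Q = 0.08042477 * 11.7 = 0.94097 mm^3/s


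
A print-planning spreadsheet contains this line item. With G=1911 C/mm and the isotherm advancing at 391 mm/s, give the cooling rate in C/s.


CR = 1911 * 391 = 747201 C/s


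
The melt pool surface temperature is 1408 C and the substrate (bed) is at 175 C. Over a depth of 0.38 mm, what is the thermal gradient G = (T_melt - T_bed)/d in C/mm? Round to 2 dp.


G = (1408-175)/0.38 = 3244.74 C/mm


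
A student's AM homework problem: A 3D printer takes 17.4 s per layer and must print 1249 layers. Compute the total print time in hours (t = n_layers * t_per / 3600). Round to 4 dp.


t = 1249 * 17.4 / 3600 = 6.0368 hrs


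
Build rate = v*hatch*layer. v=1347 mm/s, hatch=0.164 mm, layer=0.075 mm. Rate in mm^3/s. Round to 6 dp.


Rate = 1347 * 0.164 * 0.075 = 16.5681 mm^3/s


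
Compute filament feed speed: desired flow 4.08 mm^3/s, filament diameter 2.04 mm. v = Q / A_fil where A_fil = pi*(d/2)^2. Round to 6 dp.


A = pi*(2.04/2)^2 = 3.268513
v = 4.08 / 3.268513 = 1.248274 mm/s


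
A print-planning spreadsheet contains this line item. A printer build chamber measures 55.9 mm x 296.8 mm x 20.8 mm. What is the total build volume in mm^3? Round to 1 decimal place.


V = 55.9 * 296.8 * 20.8 = 345095.3 mm^3


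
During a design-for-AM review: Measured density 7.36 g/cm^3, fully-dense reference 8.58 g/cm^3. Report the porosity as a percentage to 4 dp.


Porosity = (1-7.36/8.58)*100 = 14.2191 %


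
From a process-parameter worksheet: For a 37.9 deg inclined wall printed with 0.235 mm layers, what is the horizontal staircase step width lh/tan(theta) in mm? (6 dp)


step = 0.235 / tan(37.9) = 0.301871 mm


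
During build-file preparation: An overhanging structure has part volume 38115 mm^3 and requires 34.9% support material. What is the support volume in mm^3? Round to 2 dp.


V_support = 38115 * 0.349 = 13302.14 mm^3


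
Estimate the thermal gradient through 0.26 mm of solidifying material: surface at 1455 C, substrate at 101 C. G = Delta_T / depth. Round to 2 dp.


G = (1455-101)/0.26 = 5207.69 C/mm


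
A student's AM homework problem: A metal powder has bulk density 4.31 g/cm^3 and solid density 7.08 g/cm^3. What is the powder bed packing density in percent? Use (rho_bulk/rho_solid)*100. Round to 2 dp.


Packing = (4.31/7.08)*100 = 60.88 %


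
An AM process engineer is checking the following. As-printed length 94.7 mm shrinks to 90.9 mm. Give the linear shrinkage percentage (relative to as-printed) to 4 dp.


Shrinkage = ((94.7-90.9)/94.7)*100 = 4.0127 %


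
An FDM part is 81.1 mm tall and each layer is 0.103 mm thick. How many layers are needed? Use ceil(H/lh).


Layers = ceil(81.1/0.103) = 788


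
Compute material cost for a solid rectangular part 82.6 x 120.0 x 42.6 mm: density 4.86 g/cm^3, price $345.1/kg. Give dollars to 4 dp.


V = 82.6 * 120.0 * 42.6 = 422251.2 mm^3 = 422.2512 cm^3
Mass = 422.2512 * 4.86 / 1000 = 2.05214083 kg
Cost = 2.05214083 * 345.1 = 708.1938 $


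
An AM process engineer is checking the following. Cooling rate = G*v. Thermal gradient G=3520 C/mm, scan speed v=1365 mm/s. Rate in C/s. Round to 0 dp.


CR = 3520 * 1365 = 4804800 C/s


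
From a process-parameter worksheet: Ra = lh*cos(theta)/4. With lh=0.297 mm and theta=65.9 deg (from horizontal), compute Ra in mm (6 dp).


Ra = 0.297 * cos(65.9) / 4 = 0.030319 mm


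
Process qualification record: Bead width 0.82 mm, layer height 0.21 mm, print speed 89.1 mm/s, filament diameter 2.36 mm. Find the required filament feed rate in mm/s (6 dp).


Q = 0.82 * 0.21 * 89.1 = 15.34302 mm^3/s
A_fil = pi*(2.36/2)^2 = 4.37435361 mm^2
v_feed = 15.34302 / 4.37435361 = 3.507494 mm/s


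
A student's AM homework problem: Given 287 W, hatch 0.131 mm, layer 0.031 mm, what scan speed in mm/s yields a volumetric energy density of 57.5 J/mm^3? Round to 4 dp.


v = 287 / (57.5*0.131*0.031) = 1229.0826 mm/s


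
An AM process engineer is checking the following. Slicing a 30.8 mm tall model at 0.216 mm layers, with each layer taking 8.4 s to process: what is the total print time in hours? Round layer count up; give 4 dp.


Layers = ceil(30.8/0.216) = 143
t = 143 * 8.4 / 3600 = 0.3337 hrs


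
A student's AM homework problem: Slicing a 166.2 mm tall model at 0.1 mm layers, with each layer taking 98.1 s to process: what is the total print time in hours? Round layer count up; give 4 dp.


Layers = ceil(166.2/0.1) = 1662
t = 1662 * 98.1 / 3600 = 45.2895 hrs


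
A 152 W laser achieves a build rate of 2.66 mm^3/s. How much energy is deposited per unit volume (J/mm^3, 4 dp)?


SE = 152 / 2.66 = 57.1429 J/mm^3


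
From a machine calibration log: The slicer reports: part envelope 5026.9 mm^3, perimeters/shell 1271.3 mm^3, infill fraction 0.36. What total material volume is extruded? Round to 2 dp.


V_infill = (5026.9 - 1271.3) * 0.36 = 1352.02
V_total = 1271.3 + 1352.02 = 2623.32 mm^3


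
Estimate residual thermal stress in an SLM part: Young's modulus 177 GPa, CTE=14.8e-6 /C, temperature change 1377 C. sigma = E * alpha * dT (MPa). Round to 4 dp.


sigma = 177*1000 * 14.8e-6 * 1377 = 3607.1892 MPa


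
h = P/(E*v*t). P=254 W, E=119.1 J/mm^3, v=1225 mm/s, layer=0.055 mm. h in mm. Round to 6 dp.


h = 254 / (119.1*1225*0.055) = 0.031654 mm


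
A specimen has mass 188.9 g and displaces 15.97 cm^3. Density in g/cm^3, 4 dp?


rho = 188.9 / 15.97 = 11.8284 g/cm^3


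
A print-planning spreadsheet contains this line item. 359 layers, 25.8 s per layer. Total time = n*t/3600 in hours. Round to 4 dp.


t = 359 * 25.8 / 3600 = 2.5728 hrs


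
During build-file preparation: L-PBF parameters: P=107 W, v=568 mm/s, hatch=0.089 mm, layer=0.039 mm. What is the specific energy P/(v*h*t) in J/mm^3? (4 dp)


Build rate = 568 * 0.089 * 0.039 = 1.971528 mm^3/s
SE = 107 / 1.971528 = 54.2726 J/mm^3


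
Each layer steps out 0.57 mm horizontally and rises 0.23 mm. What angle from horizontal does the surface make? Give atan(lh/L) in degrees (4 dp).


angle = atan(0.23/0.57) = 21.9745 degrees


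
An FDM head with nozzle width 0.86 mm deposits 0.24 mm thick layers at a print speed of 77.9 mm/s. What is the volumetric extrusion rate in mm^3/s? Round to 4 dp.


Rate = 0.86 * 0.24 * 77.9 = 16.0786 mm^3/s


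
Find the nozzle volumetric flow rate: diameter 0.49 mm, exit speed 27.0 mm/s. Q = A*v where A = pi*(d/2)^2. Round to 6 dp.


A = pi*(0.49/2)^2 = 0.1885741 mm^2
Q = 0.1885741 * 27.0 = 5.091501 mm^3/s


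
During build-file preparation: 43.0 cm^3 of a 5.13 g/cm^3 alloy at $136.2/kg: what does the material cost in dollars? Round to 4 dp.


Mass = 43.0*5.13/1000 = 0.22059 kg
Cost = 0.22059 * 136.2 = 30.0444 $


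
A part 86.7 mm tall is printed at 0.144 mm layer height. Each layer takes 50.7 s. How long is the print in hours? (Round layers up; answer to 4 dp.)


Layers = ceil(86.7/0.144) = 603
t = 603 * 50.7 / 3600 = 8.4923 hrs


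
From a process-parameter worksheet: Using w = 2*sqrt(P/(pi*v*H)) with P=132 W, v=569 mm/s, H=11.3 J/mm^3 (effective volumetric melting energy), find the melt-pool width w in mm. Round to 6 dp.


w = 2*sqrt(132/(pi*569*11.3)) = 0.161676 mm


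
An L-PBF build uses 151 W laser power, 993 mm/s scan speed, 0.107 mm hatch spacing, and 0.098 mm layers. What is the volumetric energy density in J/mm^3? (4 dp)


E = 151 / (993*0.107*0.098) = 14.5017 J/mm^3


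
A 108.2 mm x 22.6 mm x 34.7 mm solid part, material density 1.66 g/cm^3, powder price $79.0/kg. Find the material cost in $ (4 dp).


V = 108.2 * 22.6 * 34.7 = 84852.604 mm^3 = 84.852604 cm^3
Mass = 84.852604 * 1.66 / 1000 = 0.14085532 kg
Cost = 0.14085532 * 79.0 = 11.1276 $


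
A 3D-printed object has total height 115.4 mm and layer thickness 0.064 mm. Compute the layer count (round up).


Layers = ceil(115.4/0.064) = 1804


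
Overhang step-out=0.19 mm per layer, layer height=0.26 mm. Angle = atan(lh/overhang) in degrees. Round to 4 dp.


angle = atan(0.26/0.19) = 53.8418 degrees


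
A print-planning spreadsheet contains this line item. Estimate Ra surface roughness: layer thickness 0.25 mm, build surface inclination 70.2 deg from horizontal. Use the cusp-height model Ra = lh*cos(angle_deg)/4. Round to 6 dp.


Ra = 0.25 * cos(70.2) / 4 = 0.021171 mm


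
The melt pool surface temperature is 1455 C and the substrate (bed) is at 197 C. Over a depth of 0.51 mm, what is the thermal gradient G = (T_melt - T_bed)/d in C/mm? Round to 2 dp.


G = (1455-197)/0.51 = 2466.67 C/mm


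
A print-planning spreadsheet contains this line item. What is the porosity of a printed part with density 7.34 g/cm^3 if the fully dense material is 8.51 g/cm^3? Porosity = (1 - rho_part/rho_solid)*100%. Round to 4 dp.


Porosity = (1-7.34/8.51)*100 = 13.7485 %


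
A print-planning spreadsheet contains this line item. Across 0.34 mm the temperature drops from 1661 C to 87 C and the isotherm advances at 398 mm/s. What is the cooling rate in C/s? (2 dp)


G = (1661-87)/0.34 = 4629.41176471 C/mm
CR = 4629.41176471 * 398 = 1842505.88 C/s


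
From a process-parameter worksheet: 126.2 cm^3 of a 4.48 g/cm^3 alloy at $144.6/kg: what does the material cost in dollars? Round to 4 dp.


Mass = 126.2*4.48/1000 = 0.565376 kg
Cost = 0.565376 * 144.6 = 81.7534 $


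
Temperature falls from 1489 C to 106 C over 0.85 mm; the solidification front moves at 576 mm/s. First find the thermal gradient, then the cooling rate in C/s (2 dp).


G = (1489-106)/0.85 = 1627.05882353 C/mm
CR = 1627.05882353 * 576 = 937185.88 C/s


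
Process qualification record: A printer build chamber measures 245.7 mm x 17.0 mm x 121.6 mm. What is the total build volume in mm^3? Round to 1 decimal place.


V = 245.7 * 17.0 * 121.6 = 507911.0 mm^3


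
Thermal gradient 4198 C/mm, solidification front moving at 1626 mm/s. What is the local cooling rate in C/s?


CR = 4198 * 1626 = 6825948 C/s


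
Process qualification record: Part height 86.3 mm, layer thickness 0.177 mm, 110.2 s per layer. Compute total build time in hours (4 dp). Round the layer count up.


Layers = ceil(86.3/0.177) = 488
t = 488 * 110.2 / 3600 = 14.9382 hrs


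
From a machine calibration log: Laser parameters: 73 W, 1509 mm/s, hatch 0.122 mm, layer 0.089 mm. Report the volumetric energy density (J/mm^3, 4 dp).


E = 73 / (1509*0.122*0.089) = 4.4554 J/mm^3


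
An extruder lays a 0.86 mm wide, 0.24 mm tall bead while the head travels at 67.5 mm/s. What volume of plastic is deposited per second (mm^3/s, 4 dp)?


Rate = 0.86 * 0.24 * 67.5 = 13.932 mm^3/s


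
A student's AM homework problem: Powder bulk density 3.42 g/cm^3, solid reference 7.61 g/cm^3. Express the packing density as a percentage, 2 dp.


Packing = (3.42/7.61)*100 = 44.94 %


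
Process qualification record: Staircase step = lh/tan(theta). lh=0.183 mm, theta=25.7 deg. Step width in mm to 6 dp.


step = 0.183 / tan(25.7) = 0.380246 mm


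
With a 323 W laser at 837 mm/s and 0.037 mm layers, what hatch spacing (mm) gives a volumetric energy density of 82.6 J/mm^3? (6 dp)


h = 323 / (82.6*837*0.037) = 0.126269 mm


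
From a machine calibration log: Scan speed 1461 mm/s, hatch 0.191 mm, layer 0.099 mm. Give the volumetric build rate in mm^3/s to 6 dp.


Rate = 1461 * 0.191 * 0.099 = 27.626049 mm^3/s


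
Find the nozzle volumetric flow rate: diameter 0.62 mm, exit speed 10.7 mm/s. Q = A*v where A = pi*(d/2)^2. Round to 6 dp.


A = pi*(0.62/2)^2 = 0.30190705 mm^2
Q = 0.30190705 * 10.7 = 3.230405 mm^3/s


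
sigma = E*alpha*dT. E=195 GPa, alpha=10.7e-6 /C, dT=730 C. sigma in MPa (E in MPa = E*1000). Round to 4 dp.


sigma = 195*1000 * 10.7e-6 * 730 = 1523.145 MPa


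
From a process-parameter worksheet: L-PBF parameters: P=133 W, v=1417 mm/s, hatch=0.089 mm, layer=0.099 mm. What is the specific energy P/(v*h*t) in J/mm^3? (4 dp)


Build rate = 1417 * 0.089 * 0.099 = 12.485187 mm^3/s
SE = 133 / 12.485187 = 10.6526 J/mm^3
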